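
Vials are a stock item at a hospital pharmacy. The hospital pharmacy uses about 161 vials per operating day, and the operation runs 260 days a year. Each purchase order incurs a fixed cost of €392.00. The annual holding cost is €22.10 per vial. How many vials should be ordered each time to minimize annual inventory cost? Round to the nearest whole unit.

Annual demand D = 161 × 260 = 41,860.
EOQ = √(2DS / H) = √(2 × 41,860 × 392 / 22.1).
= √(32,818,240 / 22.1) = √1,484,988.2353 ≈ 1218.601.

Q* ≈ 1,219 vials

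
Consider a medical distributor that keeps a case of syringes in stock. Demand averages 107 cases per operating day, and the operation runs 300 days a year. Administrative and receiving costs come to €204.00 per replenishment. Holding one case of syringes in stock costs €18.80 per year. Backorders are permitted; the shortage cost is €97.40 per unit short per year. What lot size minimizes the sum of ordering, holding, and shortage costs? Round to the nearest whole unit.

Annual demand D = 107 × 300 = 32,100.
With planned backorders, Q* = √(2DS/H) · √((H+B)/B).
√(2DS/H) = √(2 × 32,100 × 204 / 18.8) = 834.649.
√((H+B)/B) = √((18.8+97.4)/97.4) = 1.0923.
Q* ≈ 911.648.

Q* ≈ 912 cases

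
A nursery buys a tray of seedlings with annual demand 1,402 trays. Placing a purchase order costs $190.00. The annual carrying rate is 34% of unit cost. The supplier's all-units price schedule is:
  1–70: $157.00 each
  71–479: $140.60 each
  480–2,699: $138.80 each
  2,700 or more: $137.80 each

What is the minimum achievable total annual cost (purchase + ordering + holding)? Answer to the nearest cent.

TC* ≈ $202,167.79

Holding cost per unit per year at price C is H = 0.34·C.
Evaluate total cost at each tier's feasible EOQ or, if the EOQ is below the tier, at the tier's minimum quantity.
Tier 1 ($157.00): EOQ = 99.9 exceeds tier's upper bound 70, so this tier is dominated.
EOQ at $140.60 = 105.6 (feasible in tier 2): TC = 1,402×$140.60 + (1,402/105.6)×190 + (105.6/2)×0.34×$140.60 = $202,167.79.
EOQ at $138.80 = 106.3 < 480, so use break Q=480: TC = 1,402×$138.80 + (1,402/480.0)×190 + (480.0/2)×0.34×$138.80 = $206,478.64.
EOQ at $137.80 = 106.6 < 2700, so use break Q=2700: TC = 1,402×$137.80 + (1,402/2700.0)×190 + (2700.0/2)×0.34×$137.80 = $256,544.46.
Lowest total cost among the candidates is at Q = 105.6.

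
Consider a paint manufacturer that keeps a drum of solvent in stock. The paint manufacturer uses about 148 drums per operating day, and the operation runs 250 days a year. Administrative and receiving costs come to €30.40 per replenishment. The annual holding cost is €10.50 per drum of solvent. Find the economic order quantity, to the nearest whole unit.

Q* ≈ 463 drums

Annual demand D = 148 × 250 = 37,000.
EOQ = √(2DS / H) = √(2 × 37,000 × 30.4 / 10.5).
= √(2,249,600 / 10.5) = √214,247.619 ≈ 462.869.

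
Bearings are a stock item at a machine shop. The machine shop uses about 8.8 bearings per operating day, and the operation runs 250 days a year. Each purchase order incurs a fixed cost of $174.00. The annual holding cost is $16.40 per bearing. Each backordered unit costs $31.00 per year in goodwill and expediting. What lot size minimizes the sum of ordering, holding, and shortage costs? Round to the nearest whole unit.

Annual demand D = 8.8 × 250 = 2,200.
With planned backorders, Q* = √(2DS/H) · √((H+B)/B).
√(2DS/H) = √(2 × 2,200 × 174 / 16.4) = 216.062.
√((H+B)/B) = √((16.4+31)/31) = 1.2365.
Q* ≈ 267.170.

Q* ≈ 267 bearings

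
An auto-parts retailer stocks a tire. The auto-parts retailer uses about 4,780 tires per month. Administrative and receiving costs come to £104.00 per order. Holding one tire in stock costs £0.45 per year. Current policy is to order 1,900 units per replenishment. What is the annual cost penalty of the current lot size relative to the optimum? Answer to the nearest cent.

Extra cost ≈ £1,250.12 per year

Annual demand D = 4,780 × 12 = 57,360.
EOQ = √(2DS/H) = √(2 × 57,360 × 104 / 0.45) ≈ 5149.08.
Cost at Q* = (D/Q*)S + (Q*/2)H = √(2DSH) ≈ £2,317.09.
Cost at Q = 1,900: (57,360/1,900)×104 + (1,900/2)×0.45 = £3,139.71 + £427.50 = £3,567.21.
Excess = £3,567.21 − £2,317.09 = £1,250.12.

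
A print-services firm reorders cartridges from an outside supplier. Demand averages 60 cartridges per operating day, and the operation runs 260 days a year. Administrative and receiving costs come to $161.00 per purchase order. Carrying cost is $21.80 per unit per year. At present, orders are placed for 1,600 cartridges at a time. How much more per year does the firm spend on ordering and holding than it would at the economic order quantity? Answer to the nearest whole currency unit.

Annual demand D = 60 × 260 = 15,600.
EOQ = √(2DS/H) = √(2 × 15,600 × 161 / 21.8) ≈ 480.02.
Cost at Q* = (D/Q*)S + (Q*/2)H = √(2DSH) ≈ $10,464.50.
Cost at Q = 1,600: (15,600/1,600)×161 + (1,600/2)×21.8 = $1,569.75 + $17,440.00 = $19,009.75.
Excess = $19,009.75 − $10,464.50 = $8,545.25.

Extra cost ≈ $8,545 per year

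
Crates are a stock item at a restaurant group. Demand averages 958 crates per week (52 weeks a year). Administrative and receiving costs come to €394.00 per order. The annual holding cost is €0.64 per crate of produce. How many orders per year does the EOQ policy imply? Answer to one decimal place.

N ≈ 6.4 orders per year

Annual demand D = 958 × 52 = 49,816.
The optimal lot size = √(2DS/H) = √(2 × 49,816 × 394 / 0.64) ≈ 7831.73.
Orders per year = D / Q* = 49,816 / 7831.73 ≈ 6.361.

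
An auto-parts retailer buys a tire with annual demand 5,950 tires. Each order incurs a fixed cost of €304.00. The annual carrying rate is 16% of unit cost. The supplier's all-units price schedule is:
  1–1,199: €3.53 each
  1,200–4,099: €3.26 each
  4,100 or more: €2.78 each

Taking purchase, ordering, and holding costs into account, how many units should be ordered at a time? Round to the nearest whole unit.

Holding cost per unit per year at price C is H = 0.16·C.
For each price level, check whether its EOQ is feasible; otherwise the best quantity at that price is the breakpoint.
Tier 1 (€3.53): EOQ = 2530.8 exceeds tier's upper bound 1199, so this tier is dominated.
EOQ at €3.26 = 2633.5 (feasible in tier 2): TC = 5,950×€3.26 + (5,950/2633.5)×304 + (2633.5/2)×0.16×€3.26 = €20,770.66.
EOQ at €2.78 = 2851.9 < 4100, so use break Q=4100: TC = 5,950×€2.78 + (5,950/4100.0)×304 + (4100.0/2)×0.16×€2.78 = €17,894.01.
Lowest total cost is €17,894.01 at Q = 4100.0.

Q* ≈ 4,100 tires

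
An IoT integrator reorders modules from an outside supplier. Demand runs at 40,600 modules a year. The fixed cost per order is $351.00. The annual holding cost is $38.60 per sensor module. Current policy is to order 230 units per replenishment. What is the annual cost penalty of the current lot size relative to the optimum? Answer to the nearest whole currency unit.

EOQ = √(2DS/H) = √(2 × 40,600 × 351 / 38.6) ≈ 859.29.
Cost at Q* = (D/Q*)S + (Q*/2)H = √(2DSH) ≈ $33,168.45.
Cost at Q = 230: (40,600/230)×351 + (230/2)×38.6 = $61,959.13 + $4,439.00 = $66,398.13.
Excess = $66,398.13 − $33,168.45 = $33,229.68.

Extra cost ≈ $33,230 per year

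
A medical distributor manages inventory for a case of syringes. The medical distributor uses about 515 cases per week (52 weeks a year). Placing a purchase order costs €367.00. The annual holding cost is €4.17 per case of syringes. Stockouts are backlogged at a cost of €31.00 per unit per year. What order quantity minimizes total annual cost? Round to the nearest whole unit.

Q* ≈ 2,313 cases

Annual demand D = 515 × 52 = 26,780.
With planned backorders, Q* = √(2DS/H) · √((H+B)/B).
√(2DS/H) = √(2 × 26,780 × 367 / 4.17) = 2171.127.
√((H+B)/B) = √((4.17+31)/31) = 1.0651.
Q* ≈ 2312.547.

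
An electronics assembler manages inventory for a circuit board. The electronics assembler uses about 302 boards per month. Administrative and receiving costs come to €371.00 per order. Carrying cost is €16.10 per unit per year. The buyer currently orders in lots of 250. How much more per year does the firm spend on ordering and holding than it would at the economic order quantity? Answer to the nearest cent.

Extra cost ≈ €810.77 per year

Annual demand D = 302 × 12 = 3,624.
EOQ = √(2DS/H) = √(2 × 3,624 × 371 / 16.1) ≈ 408.68.
Cost at Q* = (D/Q*)S + (Q*/2)H = √(2DSH) ≈ €6,579.74.
Cost at Q = 250: (3,624/250)×371 + (250/2)×16.1 = €5,378.02 + €2,012.50 = €7,390.52.
Excess = €7,390.52 − €6,579.74 = €810.77.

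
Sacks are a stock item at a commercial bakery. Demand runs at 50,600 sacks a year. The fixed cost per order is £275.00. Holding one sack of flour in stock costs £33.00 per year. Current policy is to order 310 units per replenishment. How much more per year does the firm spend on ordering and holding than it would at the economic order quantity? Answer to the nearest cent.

EOQ = √(2DS/H) = √(2 × 50,600 × 275 / 33) ≈ 918.33.
Cost at Q* = (D/Q*)S + (Q*/2)H = √(2DSH) ≈ £30,304.95.
Cost at Q = 310: (50,600/310)×275 + (310/2)×33 = £44,887.10 + £5,115.00 = £50,002.10.
Excess = £50,002.10 − £30,304.95 = £19,697.15.

Extra cost ≈ £19,697.15 per year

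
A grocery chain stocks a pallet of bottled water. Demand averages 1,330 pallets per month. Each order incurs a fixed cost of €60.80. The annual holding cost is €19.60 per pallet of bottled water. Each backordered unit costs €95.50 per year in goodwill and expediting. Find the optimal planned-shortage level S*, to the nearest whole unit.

Annual demand D = 1,330 × 12 = 15,960.
With planned backorders, Q* = √(2DS/H) · √((H+B)/B).
√(2DS/H) = √(2 × 15,960 × 60.8 / 19.6) = 314.670.
√((H+B)/B) = √((19.6+95.5)/95.5) = 1.0978.
Q* ≈ 345.455.
S* = Q* · H/(H+B) = 345.455 × 19.6/115.1 ≈ 58.826.

S* ≈ 59 pallets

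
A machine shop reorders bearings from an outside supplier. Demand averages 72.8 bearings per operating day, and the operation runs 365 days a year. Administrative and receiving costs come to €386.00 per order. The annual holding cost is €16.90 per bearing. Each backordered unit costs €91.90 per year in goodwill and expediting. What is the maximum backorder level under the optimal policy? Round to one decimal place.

Annual demand D = 72.8 × 365 = 26,572.
With planned backorders, Q* = √(2DS/H) · √((H+B)/B).
√(2DS/H) = √(2 × 26,572 × 386 / 16.9) = 1101.736.
√((H+B)/B) = √((16.9+91.9)/91.9) = 1.0881.
Q* ≈ 1198.765.
S* = Q* · H/(H+B) = 1198.765 × 16.9/108.8 ≈ 186.205.

S* ≈ 186.2 bearings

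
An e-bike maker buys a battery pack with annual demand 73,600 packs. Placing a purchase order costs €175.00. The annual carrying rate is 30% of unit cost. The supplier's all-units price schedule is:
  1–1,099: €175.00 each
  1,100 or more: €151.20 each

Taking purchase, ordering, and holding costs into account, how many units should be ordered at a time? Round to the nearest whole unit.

Holding cost per unit per year at price C is H = 0.30·C.
Candidates are each tier's EOQ (if it falls in that tier) and each price-break quantity.
EOQ at €175.00 = 700.5 (feasible in tier 1): TC = 73,600×€175.00 + (73,600/700.5)×175 + (700.5/2)×0.30×€175.00 = €12,916,774.99.
EOQ at €151.20 = 753.6 < 1100, so use break Q=1100: TC = 73,600×€151.20 + (73,600/1100.0)×175 + (1100.0/2)×0.30×€151.20 = €11,164,977.09.
Lowest total cost is €11,164,977.09 at Q = 1100.0.

Q* ≈ 1,100 packs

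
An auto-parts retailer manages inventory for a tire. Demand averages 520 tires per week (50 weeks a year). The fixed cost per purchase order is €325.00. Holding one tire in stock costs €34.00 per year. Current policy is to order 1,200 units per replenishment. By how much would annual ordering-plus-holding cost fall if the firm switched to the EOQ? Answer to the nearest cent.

Extra cost ≈ €3,470.85 per year

Annual demand D = 520 × 50 = 26,000.
EOQ = √(2DS/H) = √(2 × 26,000 × 325 / 34) ≈ 705.02.
Cost at Q* = (D/Q*)S + (Q*/2)H = √(2DSH) ≈ €23,970.82.
Cost at Q = 1,200: (26,000/1,200)×325 + (1,200/2)×34 = €7,041.67 + €20,400.00 = €27,441.67.
Excess = €27,441.67 − €23,970.82 = €3,470.85.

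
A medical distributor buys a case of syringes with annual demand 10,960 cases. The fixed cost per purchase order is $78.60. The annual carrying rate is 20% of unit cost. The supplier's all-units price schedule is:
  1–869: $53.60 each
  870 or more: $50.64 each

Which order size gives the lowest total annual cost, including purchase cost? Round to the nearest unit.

Q* ≈ 870 cases

Holding cost per unit per year at price C is H = 0.20·C.
For each price level, check whether its EOQ is feasible; otherwise the best quantity at that price is the breakpoint.
EOQ at $53.60 = 400.9 (feasible in tier 1): TC = 10,960×$53.60 + (10,960/400.9)×78.6 + (400.9/2)×0.20×$53.60 = $591,753.63.
EOQ at $50.64 = 412.4 < 870, so use break Q=870: TC = 10,960×$50.64 + (10,960/870.0)×78.6 + (870.0/2)×0.20×$50.64 = $560,410.26.
Lowest total cost is $560,410.26 at Q = 870.0.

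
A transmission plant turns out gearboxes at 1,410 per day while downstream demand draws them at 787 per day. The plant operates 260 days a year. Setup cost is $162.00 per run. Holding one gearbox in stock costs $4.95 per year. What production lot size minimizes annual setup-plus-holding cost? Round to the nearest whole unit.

Annual demand D = 787 × 260 = 204,620.
Production build-up factor (1 − d/p) = 1 − 787/1,410 = 0.4418.
Q* = √(2DS / (H(1 − d/p))) = √(2 × 204,620 × 162 / (4.95 × 0.4418)).
= √(66,296,880 / 2.1871) ≈ 5505.661.

Q* ≈ 5,506 gearboxes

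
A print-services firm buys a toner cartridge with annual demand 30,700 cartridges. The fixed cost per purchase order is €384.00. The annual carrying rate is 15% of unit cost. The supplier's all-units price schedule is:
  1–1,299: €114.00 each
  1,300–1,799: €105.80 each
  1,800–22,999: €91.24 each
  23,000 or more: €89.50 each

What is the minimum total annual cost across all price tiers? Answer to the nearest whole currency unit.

Holding cost per unit per year at price C is H = 0.15·C.
For each price level, check whether its EOQ is feasible; otherwise the best quantity at that price is the breakpoint.
EOQ at €114.00 = 1174.2 (feasible in tier 1): TC = 30,700×€114.00 + (30,700/1174.2)×384 + (1174.2/2)×0.15×€114.00 = €3,519,879.27.
EOQ at €105.80 = 1218.9 < 1300, so use break Q=1300: TC = 30,700×€105.80 + (30,700/1300.0)×384 + (1300.0/2)×0.15×€105.80 = €3,267,443.81.
EOQ at €91.24 = 1312.5 < 1800, so use break Q=1800: TC = 30,700×€91.24 + (30,700/1800.0)×384 + (1800.0/2)×0.15×€91.24 = €2,819,934.73.
EOQ at €89.50 = 1325.2 < 23000, so use break Q=23000: TC = 30,700×€89.50 + (30,700/23000.0)×384 + (23000.0/2)×0.15×€89.50 = €2,902,550.06.
Lowest total cost among the candidates is at Q = 1800.0.

TC* ≈ €2,819,935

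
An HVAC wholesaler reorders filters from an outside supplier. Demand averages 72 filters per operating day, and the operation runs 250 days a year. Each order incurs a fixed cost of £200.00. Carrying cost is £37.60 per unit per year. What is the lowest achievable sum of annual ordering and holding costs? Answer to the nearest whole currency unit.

TC* ≈ £16,454

Annual demand D = 72 × 250 = 18,000.
EOQ = √(2DS/H) = √(2 × 18,000 × 200 / 37.6) ≈ 437.59.
At Q*, ordering cost (D/Q*)S equals holding cost (Q*/2)H, each = √(DSH/2).
Minimum total = √(2DSH) = √(2 × 18,000 × 200 × 37.6) ≈ 16453.571.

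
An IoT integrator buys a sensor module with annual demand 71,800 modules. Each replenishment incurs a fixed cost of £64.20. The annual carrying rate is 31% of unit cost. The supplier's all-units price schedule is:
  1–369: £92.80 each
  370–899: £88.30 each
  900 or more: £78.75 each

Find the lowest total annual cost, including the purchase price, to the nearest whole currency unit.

TC* ≈ £5,670,357

Holding cost per unit per year at price C is H = 0.31·C.
Candidates are each tier's EOQ (if it falls in that tier) and each price-break quantity.
Tier 1 (£92.80): EOQ = 566.1 exceeds tier's upper bound 369, so this tier is dominated.
EOQ at £88.30 = 580.3 (feasible in tier 2): TC = 71,800×£88.30 + (71,800/580.3)×64.2 + (580.3/2)×0.31×£88.30 = £6,355,825.68.
EOQ at £78.75 = 614.5 < 900, so use break Q=900: TC = 71,800×£78.75 + (71,800/900.0)×64.2 + (900.0/2)×0.31×£78.75 = £5,670,357.36.
Lowest total cost among the candidates is at Q = 900.0.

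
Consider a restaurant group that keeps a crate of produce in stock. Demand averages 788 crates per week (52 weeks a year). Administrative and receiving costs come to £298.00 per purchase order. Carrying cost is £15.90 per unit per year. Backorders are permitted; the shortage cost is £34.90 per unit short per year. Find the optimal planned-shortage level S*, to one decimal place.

Annual demand D = 788 × 52 = 40,976.
With planned backorders, Q* = √(2DS/H) · √((H+B)/B).
√(2DS/H) = √(2 × 40,976 × 298 / 15.9) = 1239.337.
√((H+B)/B) = √((15.9+34.9)/34.9) = 1.2065.
Q* ≈ 1495.232.
S* = Q* · H/(H+B) = 1495.232 × 15.9/50.8 ≈ 467.996.

S* ≈ 468.0 crates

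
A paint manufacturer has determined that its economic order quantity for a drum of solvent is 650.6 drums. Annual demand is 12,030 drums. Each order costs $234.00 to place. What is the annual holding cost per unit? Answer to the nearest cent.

H ≈ $13.30

The basic EOQ model gives Q* = √(2DS/H); rearrange for the unknown.
From Q* = √(2DS/H): H = 2DS / Q*² = 2 × 12,030 × 234 / 650.6² = 13.3010.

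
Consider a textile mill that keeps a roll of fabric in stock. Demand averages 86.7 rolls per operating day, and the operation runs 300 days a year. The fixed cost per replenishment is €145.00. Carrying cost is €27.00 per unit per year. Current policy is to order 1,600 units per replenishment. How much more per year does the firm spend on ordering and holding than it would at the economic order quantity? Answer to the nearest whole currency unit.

Annual demand D = 86.7 × 300 = 26,010.
EOQ = √(2DS/H) = √(2 × 26,010 × 145 / 27) ≈ 528.55.
Cost at Q* = (D/Q*)S + (Q*/2)H = √(2DSH) ≈ €14,270.89.
Cost at Q = 1,600: (26,010/1,600)×145 + (1,600/2)×27 = €2,357.16 + €21,600.00 = €23,957.16.
Excess = €23,957.16 − €14,270.89 = €9,686.27.

Extra cost ≈ €9,686 per year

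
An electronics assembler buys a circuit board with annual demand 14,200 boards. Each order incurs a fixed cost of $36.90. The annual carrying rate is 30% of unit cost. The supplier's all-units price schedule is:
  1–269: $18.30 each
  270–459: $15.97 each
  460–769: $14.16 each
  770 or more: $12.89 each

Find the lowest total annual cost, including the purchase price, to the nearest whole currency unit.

TC* ≈ $185,207

Holding cost per unit per year at price C is H = 0.30·C.
Evaluate total cost at each tier's feasible EOQ or, if the EOQ is below the tier, at the tier's minimum quantity.
Tier 1 ($18.30): EOQ = 436.9 exceeds tier's upper bound 269, so this tier is dominated.
Tier 2 ($15.97): EOQ = 467.7 exceeds tier's upper bound 459, so this tier is dominated.
EOQ at $14.16 = 496.7 (feasible in tier 3): TC = 14,200×$14.16 + (14,200/496.7)×36.9 + (496.7/2)×0.30×$14.16 = $203,181.91.
EOQ at $12.89 = 520.6 < 770, so use break Q=770: TC = 14,200×$12.89 + (14,200/770.0)×36.9 + (770.0/2)×0.30×$12.89 = $185,207.29.
Lowest total cost among the candidates is at Q = 770.0.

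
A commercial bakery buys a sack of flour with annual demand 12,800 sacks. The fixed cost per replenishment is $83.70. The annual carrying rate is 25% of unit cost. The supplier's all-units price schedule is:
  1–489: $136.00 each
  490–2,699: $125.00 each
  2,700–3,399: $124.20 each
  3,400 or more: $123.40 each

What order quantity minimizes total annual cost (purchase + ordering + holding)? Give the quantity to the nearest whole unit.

Holding cost per unit per year at price C is H = 0.25·C.
Candidates are each tier's EOQ (if it falls in that tier) and each price-break quantity.
EOQ at $136.00 = 251.0 (feasible in tier 1): TC = 12,800×$136.00 + (12,800/251.0)×83.7 + (251.0/2)×0.25×$136.00 = $1,749,335.37.
EOQ at $125.00 = 261.9 < 490, so use break Q=490: TC = 12,800×$125.00 + (12,800/490.0)×83.7 + (490.0/2)×0.25×$125.00 = $1,609,842.70.
EOQ at $124.20 = 262.7 < 2700, so use break Q=2700: TC = 12,800×$124.20 + (12,800/2700.0)×83.7 + (2700.0/2)×0.25×$124.20 = $1,632,074.30.
EOQ at $123.40 = 263.5 < 3400, so use break Q=3400: TC = 12,800×$123.40 + (12,800/3400.0)×83.7 + (3400.0/2)×0.25×$123.40 = $1,632,280.11.
Lowest total cost is $1,609,842.70 at Q = 490.0.

Q* ≈ 490 sacks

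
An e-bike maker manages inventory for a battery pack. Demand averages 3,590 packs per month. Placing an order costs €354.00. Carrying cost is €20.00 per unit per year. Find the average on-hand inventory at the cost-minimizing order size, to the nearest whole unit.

Average inventory ≈ 617 packs

Annual demand D = 3,590 × 12 = 43,080.
Q* = √(2DS/H) = √(2 × 43,080 × 354 / 20) ≈ 1234.92.
Average inventory = Q*/2 ≈ 1234.92 / 2 = 617.461.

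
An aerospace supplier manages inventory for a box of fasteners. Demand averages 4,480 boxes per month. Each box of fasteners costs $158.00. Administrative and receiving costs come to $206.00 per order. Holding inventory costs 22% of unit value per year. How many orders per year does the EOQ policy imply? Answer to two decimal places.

N ≈ 67.35 orders per year

Annual demand D = 4,480 × 12 = 53,760.
Holding cost H = 0.22 × $158.00 = $34.7600 per unit per year.
Q* = √(2DS/H) = √(2 × 53,760 × 206 / 34.76) ≈ 798.25.
Orders per year = D / Q* = 53,760 / 798.25 ≈ 67.347.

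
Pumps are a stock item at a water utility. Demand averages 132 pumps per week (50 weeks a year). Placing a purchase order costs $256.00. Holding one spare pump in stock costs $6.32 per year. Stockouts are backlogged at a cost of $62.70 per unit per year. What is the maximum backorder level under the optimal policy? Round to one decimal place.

Annual demand D = 132 × 50 = 6,600.
With planned backorders, Q* = √(2DS/H) · √((H+B)/B).
√(2DS/H) = √(2 × 6,600 × 256 / 6.32) = 731.221.
√((H+B)/B) = √((6.32+62.7)/62.7) = 1.0492.
Q* ≈ 767.189.
S* = Q* · H/(H+B) = 767.189 × 6.32/69.02 ≈ 70.250.

S* ≈ 70.2 pumps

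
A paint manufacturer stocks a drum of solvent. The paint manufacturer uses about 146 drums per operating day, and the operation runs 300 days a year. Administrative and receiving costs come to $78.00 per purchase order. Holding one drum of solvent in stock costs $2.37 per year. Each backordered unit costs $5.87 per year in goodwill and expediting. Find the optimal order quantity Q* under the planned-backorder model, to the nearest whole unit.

Annual demand D = 146 × 300 = 43,800.
With planned backorders, Q* = √(2DS/H) · √((H+B)/B).
√(2DS/H) = √(2 × 43,800 × 78 / 2.37) = 1697.951.
√((H+B)/B) = √((2.37+5.87)/5.87) = 1.1848.
Q* ≈ 2011.730.

Q* ≈ 2,012 drums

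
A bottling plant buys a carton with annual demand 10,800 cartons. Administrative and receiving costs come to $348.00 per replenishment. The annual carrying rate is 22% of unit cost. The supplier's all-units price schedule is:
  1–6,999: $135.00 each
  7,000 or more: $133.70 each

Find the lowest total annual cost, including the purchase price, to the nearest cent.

Holding cost per unit per year at price C is H = 0.22·C.
Candidates are each tier's EOQ (if it falls in that tier) and each price-break quantity.
EOQ at $135.00 = 503.1 (feasible in tier 1): TC = 10,800×$135.00 + (10,800/503.1)×348 + (503.1/2)×0.22×$135.00 = $1,472,941.52.
EOQ at $133.70 = 505.5 < 7000, so use break Q=7000: TC = 10,800×$133.70 + (10,800/7000.0)×348 + (7000.0/2)×0.22×$133.70 = $1,547,445.91.
Lowest total cost among the candidates is at Q = 503.1.

TC* ≈ $1,472,941.52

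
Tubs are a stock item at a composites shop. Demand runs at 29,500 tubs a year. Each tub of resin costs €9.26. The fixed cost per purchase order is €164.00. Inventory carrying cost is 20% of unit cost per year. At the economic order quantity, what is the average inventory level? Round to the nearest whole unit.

Holding cost H = 0.20 × €9.26 = €1.8520 per unit per year.
Q* = √(2DS/H) = √(2 × 29,500 × 164 / 1.852) ≈ 2285.74.
Average inventory = Q*/2 ≈ 2285.74 / 2 = 1142.872.

Average inventory ≈ 1,143 tubs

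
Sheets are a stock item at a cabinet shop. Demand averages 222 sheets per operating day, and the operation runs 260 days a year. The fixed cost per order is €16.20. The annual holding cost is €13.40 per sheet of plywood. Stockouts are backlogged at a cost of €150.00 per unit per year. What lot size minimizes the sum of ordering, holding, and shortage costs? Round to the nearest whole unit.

Q* ≈ 390 sheets

Annual demand D = 222 × 260 = 57,720.
With planned backorders, Q* = √(2DS/H) · √((H+B)/B).
√(2DS/H) = √(2 × 57,720 × 16.2 / 13.4) = 373.580.
√((H+B)/B) = √((13.4+150)/150) = 1.0437.
Q* ≈ 389.909.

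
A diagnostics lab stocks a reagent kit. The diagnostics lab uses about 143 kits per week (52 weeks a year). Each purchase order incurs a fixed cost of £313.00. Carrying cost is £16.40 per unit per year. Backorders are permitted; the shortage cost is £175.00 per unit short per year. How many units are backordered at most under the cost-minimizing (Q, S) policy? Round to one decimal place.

Annual demand D = 143 × 52 = 7,436.
With planned backorders, Q* = √(2DS/H) · √((H+B)/B).
√(2DS/H) = √(2 × 7,436 × 313 / 16.4) = 532.764.
√((H+B)/B) = √((16.4+175)/175) = 1.0458.
Q* ≈ 557.169.
S* = Q* · H/(H+B) = 557.169 × 16.4/191.4 ≈ 47.741.

S* ≈ 47.7 kits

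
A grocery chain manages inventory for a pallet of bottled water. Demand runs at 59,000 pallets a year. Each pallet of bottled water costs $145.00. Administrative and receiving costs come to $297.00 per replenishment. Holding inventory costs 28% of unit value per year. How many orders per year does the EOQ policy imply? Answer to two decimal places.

N ≈ 63.50 orders per year

Holding cost H = 0.28 × $145.00 = $40.6000 per unit per year.
Q* = √(2DS/H) = √(2 × 59,000 × 297 / 40.6) ≈ 929.09.
Orders per year = D / Q* = 59,000 / 929.09 ≈ 63.503.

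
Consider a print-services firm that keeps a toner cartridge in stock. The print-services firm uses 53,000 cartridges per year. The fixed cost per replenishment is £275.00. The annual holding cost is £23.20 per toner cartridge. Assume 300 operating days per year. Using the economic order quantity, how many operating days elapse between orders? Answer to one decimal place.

The optimal lot size = √(2DS/H) = √(2 × 53,000 × 275 / 23.2) ≈ 1120.92.
Cycle time = Q*/D × 300 = 1120.92 / 53,000 × 300 ≈ 6.345 days.

T ≈ 6.3 days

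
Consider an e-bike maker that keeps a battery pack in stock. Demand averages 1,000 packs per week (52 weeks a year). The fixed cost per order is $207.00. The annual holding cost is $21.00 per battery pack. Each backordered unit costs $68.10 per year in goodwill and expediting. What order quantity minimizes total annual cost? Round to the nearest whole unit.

Q* ≈ 1,158 packs

Annual demand D = 1,000 × 52 = 52,000.
With planned backorders, Q* = √(2DS/H) · √((H+B)/B).
√(2DS/H) = √(2 × 52,000 × 207 / 21) = 1012.493.
√((H+B)/B) = √((21+68.1)/68.1) = 1.1438.
Q* ≈ 1158.130.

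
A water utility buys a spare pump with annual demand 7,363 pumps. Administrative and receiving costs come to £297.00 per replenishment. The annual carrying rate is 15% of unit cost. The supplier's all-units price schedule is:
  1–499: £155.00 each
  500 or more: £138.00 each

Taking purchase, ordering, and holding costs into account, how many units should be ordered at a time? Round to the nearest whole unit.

Q* ≈ 500 pumps

Holding cost per unit per year at price C is H = 0.15·C.
For each price level, check whether its EOQ is feasible; otherwise the best quantity at that price is the breakpoint.
EOQ at £155.00 = 433.7 (feasible in tier 1): TC = 7,363×£155.00 + (7,363/433.7)×297 + (433.7/2)×0.15×£155.00 = £1,151,348.98.
EOQ at £138.00 = 459.7 < 500, so use break Q=500: TC = 7,363×£138.00 + (7,363/500.0)×297 + (500.0/2)×0.15×£138.00 = £1,025,642.62.
Lowest total cost is £1,025,642.62 at Q = 500.0.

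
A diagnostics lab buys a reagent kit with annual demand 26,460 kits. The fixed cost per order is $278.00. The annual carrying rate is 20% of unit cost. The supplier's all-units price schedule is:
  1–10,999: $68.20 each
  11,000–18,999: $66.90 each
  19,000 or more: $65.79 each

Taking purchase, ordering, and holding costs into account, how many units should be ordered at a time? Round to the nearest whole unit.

Holding cost per unit per year at price C is H = 0.20·C.
Candidates are each tier's EOQ (if it falls in that tier) and each price-break quantity.
EOQ at $68.20 = 1038.5 (feasible in tier 1): TC = 26,460×$68.20 + (26,460/1038.5)×278 + (1038.5/2)×0.20×$68.20 = $1,818,737.75.
EOQ at $66.90 = 1048.6 < 11000, so use break Q=11000: TC = 26,460×$66.90 + (26,460/11000.0)×278 + (11000.0/2)×0.20×$66.90 = $1,844,432.72.
EOQ at $65.79 = 1057.4 < 19000, so use break Q=19000: TC = 26,460×$65.79 + (26,460/19000.0)×278 + (19000.0/2)×0.20×$65.79 = $1,866,191.55.
Lowest total cost is $1,818,737.75 at Q = 1038.5.

Q* ≈ 1,039 kits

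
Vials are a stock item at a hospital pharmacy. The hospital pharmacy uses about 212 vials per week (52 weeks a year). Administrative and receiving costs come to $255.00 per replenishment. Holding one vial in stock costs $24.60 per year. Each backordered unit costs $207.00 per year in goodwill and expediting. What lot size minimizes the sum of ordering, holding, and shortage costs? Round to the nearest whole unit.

Annual demand D = 212 × 52 = 11,024.
With planned backorders, Q* = √(2DS/H) · √((H+B)/B).
√(2DS/H) = √(2 × 11,024 × 255 / 24.6) = 478.065.
√((H+B)/B) = √((24.6+207)/207) = 1.0578.
Q* ≈ 505.675.

Q* ≈ 506 vials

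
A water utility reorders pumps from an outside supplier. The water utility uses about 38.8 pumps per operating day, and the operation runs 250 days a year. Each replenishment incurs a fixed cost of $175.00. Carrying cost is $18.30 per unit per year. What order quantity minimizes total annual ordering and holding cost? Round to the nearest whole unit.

Q* ≈ 431 pumps

Annual demand D = 38.8 × 250 = 9,700.
EOQ = √(2DS / H) = √(2 × 9,700 × 175 / 18.3).
= √(3,395,000 / 18.3) = √185,519.1257 ≈ 430.719.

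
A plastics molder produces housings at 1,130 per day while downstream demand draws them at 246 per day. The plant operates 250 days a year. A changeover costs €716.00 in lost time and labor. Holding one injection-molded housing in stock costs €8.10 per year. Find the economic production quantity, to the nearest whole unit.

Annual demand D = 246 × 250 = 61,500.
Production build-up factor (1 − d/p) = 1 − 246/1,130 = 0.7823.
Q* = √(2DS / (H(1 − d/p))) = √(2 × 61,500 × 716 / (8.1 × 0.7823)).
= √(88,068,000 / 6.3366) ≈ 3728.032.

Q* ≈ 3,728 housings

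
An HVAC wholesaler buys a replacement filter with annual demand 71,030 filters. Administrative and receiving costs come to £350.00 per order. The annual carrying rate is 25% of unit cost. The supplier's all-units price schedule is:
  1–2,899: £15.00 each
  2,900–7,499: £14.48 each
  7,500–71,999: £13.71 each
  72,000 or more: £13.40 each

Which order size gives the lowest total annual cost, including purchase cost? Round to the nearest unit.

Holding cost per unit per year at price C is H = 0.25·C.
Evaluate total cost at each tier's feasible EOQ or, if the EOQ is below the tier, at the tier's minimum quantity.
Tier 1 (£15.00): EOQ = 3641.3 exceeds tier's upper bound 2899, so this tier is dominated.
EOQ at £14.48 = 3706.1 (feasible in tier 2): TC = 71,030×£14.48 + (71,030/3706.1)×350 + (3706.1/2)×0.25×£14.48 = £1,041,930.44.
EOQ at £13.71 = 3808.7 < 7500, so use break Q=7500: TC = 71,030×£13.71 + (71,030/7500.0)×350 + (7500.0/2)×0.25×£13.71 = £989,989.16.
EOQ at £13.40 = 3852.5 < 72000, so use break Q=72000: TC = 71,030×£13.40 + (71,030/72000.0)×350 + (72000.0/2)×0.25×£13.40 = £1,072,747.28.
Lowest total cost is £989,989.16 at Q = 7500.0.

Q* ≈ 7,500 filters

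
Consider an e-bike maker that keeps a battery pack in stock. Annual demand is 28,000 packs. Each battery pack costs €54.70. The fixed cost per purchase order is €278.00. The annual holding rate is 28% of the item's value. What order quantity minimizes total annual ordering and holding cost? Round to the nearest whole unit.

Holding cost H = 0.28 × €54.70 = €15.3160 per unit per year.
EOQ = √(2DS / H) = √(2 × 28,000 × 278 / 15.316).
= √(15,568,000 / 15.316) = √1,016,453.3821 ≈ 1008.193.

Q* ≈ 1,008 packs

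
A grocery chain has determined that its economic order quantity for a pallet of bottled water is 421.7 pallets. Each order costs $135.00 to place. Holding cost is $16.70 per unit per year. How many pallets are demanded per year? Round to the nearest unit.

Invert the EOQ relation Q*² = 2DS/H.
From Q* = √(2DS/H): D = Q*²H / (2S) = 421.7² × 16.7 / (2 × 135) = 10999.170.

D ≈ 10,999 pallets per year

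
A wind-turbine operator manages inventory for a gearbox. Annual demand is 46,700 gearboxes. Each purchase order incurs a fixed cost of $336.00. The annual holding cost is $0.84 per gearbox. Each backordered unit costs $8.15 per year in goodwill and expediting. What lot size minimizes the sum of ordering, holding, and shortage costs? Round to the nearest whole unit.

With planned backorders, Q* = √(2DS/H) · √((H+B)/B).
√(2DS/H) = √(2 × 46,700 × 336 / 0.84) = 6112.283.
√((H+B)/B) = √((0.84+8.15)/8.15) = 1.0503.
Q* ≈ 6419.548.

Q* ≈ 6,420 gearboxes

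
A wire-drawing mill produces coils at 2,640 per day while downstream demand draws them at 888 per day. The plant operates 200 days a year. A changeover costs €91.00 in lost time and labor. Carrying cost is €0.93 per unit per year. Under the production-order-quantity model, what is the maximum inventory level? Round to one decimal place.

Annual demand D = 888 × 200 = 177,600.
Production build-up factor (1 − d/p) = 1 − 888/2,640 = 0.6636.
Q* = √(2DS / (H(1 − d/p))) = √(2 × 177,600 × 91 / (0.93 × 0.6636)).
= √(32,323,200 / 0.6172) ≈ 7236.867.
Maximum inventory = Q*(1 − d/p) = 7236.867 × 0.6636 ≈ 4802.648.

I_max ≈ 4,802.6 coils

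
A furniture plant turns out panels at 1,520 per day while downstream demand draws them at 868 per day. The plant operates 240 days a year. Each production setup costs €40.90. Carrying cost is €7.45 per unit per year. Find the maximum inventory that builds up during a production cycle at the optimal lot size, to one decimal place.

Annual demand D = 868 × 240 = 208,320.
Production build-up factor (1 − d/p) = 1 − 868/1,520 = 0.4289.
Q* = √(2DS / (H(1 − d/p))) = √(2 × 208,320 × 40.9 / (7.45 × 0.4289)).
= √(17,040,576 / 3.1957) ≈ 2309.202.
Maximum inventory = Q*(1 − d/p) = 2309.202 × 0.4289 ≈ 990.526.

I_max ≈ 990.5 panels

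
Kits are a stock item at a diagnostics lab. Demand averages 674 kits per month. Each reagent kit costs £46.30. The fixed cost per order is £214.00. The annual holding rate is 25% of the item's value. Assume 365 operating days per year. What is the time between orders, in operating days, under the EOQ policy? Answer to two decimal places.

T ≈ 24.68 days

Annual demand D = 674 × 12 = 8,088.
Holding cost H = 0.25 × £46.30 = £11.5750 per unit per year.
EOQ = √(2DS/H) = √(2 × 8,088 × 214 / 11.575) ≈ 546.87.
Cycle time = Q*/D × 365 = 546.87 / 8,088 × 365 ≈ 24.679 days.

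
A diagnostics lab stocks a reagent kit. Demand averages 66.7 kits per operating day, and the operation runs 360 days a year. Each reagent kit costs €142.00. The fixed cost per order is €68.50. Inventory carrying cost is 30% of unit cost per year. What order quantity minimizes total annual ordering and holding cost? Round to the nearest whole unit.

Annual demand D = 66.7 × 360 = 24,012.
Holding cost H = 0.30 × €142.00 = €42.6000 per unit per year.
EOQ = √(2DS / H) = √(2 × 24,012 × 68.5 / 42.6).
= √(3,289,644 / 42.6) = √77,221.6901 ≈ 277.888.

Q* ≈ 278 kits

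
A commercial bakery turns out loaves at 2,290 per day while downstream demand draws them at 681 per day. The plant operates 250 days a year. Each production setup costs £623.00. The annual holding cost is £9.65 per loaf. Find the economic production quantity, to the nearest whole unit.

Annual demand D = 681 × 250 = 170,250.
Production build-up factor (1 − d/p) = 1 − 681/2,290 = 0.7026.
Q* = √(2DS / (H(1 − d/p))) = √(2 × 170,250 × 623 / (9.65 × 0.7026)).
= √(212,131,500 / 6.7803) ≈ 5593.436.

Q* ≈ 5,593 loaves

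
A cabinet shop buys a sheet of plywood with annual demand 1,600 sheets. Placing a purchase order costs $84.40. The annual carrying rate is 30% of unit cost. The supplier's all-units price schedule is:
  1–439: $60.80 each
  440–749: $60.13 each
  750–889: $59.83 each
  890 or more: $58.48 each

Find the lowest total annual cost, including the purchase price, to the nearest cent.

TC* ≈ $99,499.52

Holding cost per unit per year at price C is H = 0.30·C.
Evaluate total cost at each tier's feasible EOQ or, if the EOQ is below the tier, at the tier's minimum quantity.
EOQ at $60.80 = 121.7 (feasible in tier 1): TC = 1,600×$60.80 + (1,600/121.7)×84.4 + (121.7/2)×0.30×$60.80 = $99,499.52.
EOQ at $60.13 = 122.4 < 440, so use break Q=440: TC = 1,600×$60.13 + (1,600/440.0)×84.4 + (440.0/2)×0.30×$60.13 = $100,483.49.
EOQ at $59.83 = 122.7 < 750, so use break Q=750: TC = 1,600×$59.83 + (1,600/750.0)×84.4 + (750.0/2)×0.30×$59.83 = $102,638.93.
EOQ at $58.48 = 124.1 < 890, so use break Q=890: TC = 1,600×$58.48 + (1,600/890.0)×84.4 + (890.0/2)×0.30×$58.48 = $101,526.81.
Lowest total cost among the candidates is at Q = 121.7.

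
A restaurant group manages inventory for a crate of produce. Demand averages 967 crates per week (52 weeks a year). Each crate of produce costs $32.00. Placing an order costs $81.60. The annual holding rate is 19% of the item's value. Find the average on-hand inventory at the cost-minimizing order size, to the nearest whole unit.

Average inventory ≈ 581 crates

Annual demand D = 967 × 52 = 50,284.
Holding cost H = 0.19 × $32.00 = $6.0800 per unit per year.
Q* = √(2DS/H) = √(2 × 50,284 × 81.6 / 6.08) ≈ 1161.78.
Average inventory = Q*/2 ≈ 1161.78 / 2 = 580.889.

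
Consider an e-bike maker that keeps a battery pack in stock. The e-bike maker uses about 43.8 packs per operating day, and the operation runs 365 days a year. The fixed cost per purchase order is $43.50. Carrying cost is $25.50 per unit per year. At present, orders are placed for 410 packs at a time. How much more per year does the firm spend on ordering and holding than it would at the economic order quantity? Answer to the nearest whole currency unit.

Extra cost ≈ $968 per year

Annual demand D = 43.8 × 365 = 15,987.
EOQ = √(2DS/H) = √(2 × 15,987 × 43.5 / 25.5) ≈ 233.55.
Cost at Q* = (D/Q*)S + (Q*/2)H = √(2DSH) ≈ $5,955.43.
Cost at Q = 410: (15,987/410)×43.5 + (410/2)×25.5 = $1,696.18 + $5,227.50 = $6,923.68.
Excess = $6,923.68 − $5,955.43 = $968.25.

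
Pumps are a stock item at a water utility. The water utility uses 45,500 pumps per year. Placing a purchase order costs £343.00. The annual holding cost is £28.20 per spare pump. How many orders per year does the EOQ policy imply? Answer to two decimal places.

The optimal lot size = √(2DS/H) = √(2 × 45,500 × 343 / 28.2) ≈ 1052.07.
Orders per year = D / Q* = 45,500 / 1052.07 ≈ 43.248.

N ≈ 43.25 orders per year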